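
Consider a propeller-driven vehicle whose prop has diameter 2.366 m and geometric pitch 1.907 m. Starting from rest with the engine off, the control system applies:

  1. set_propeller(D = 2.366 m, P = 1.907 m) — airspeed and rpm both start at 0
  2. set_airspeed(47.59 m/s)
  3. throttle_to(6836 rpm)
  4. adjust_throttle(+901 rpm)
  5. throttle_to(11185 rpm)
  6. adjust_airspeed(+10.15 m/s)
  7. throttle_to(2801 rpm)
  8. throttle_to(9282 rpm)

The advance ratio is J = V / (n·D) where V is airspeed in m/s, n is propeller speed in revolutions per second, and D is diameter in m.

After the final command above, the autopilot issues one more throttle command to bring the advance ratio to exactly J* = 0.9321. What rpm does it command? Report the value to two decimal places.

set_propeller: D = 2.366 m, P = 1.907 m (p = P/D = 0.806002); state ← (V=0, rpm=0)
set_airspeed(47.59): V ← 47.59 m/s
throttle_to(6836): rpm ← 6836
adjust_throttle(+901): rpm ← 6836 +901 = 7737
throttle_to(11185): rpm ← 11185
adjust_airspeed(+10.15): V ← 47.59 +10.15 = 57.74 m/s
throttle_to(2801): rpm ← 2801
throttle_to(9282): rpm ← 9282
final state: V = 57.74 m/s, rpm = 9282 → n = rpm/60 = 154.700000 rev/s
target J* = 0.9321; solve J* = V/(n·D) for n: n = V/(J*·D) = 57.74/(0.9321 × 2.366) = 26.181802 rev/s
rpm = 60·n = 1570.908109

rpm = 1570.91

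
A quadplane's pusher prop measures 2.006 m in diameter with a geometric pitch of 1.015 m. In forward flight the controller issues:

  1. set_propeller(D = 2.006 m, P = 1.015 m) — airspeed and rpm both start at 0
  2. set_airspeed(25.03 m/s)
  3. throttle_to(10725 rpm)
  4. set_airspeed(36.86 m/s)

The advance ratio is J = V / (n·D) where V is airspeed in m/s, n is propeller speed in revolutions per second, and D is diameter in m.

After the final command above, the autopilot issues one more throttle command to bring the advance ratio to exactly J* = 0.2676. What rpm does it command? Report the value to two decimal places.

set_propeller: D = 2.006 m, P = 1.015 m (p = P/D = 0.505982); state ← (V=0, rpm=0)
set_airspeed(25.03): V ← 25.03 m/s
throttle_to(10725): rpm ← 10725
set_airspeed(36.86): V ← 36.86 m/s
final state: V = 36.86 m/s, rpm = 10725 → n = rpm/60 = 178.750000 rev/s
target J* = 0.2676; solve J* = V/(n·D) for n: n = V/(J*·D) = 36.86/(0.2676 × 2.006) = 68.665454 rev/s
rpm = 60·n = 4119.927214

rpm = 4119.93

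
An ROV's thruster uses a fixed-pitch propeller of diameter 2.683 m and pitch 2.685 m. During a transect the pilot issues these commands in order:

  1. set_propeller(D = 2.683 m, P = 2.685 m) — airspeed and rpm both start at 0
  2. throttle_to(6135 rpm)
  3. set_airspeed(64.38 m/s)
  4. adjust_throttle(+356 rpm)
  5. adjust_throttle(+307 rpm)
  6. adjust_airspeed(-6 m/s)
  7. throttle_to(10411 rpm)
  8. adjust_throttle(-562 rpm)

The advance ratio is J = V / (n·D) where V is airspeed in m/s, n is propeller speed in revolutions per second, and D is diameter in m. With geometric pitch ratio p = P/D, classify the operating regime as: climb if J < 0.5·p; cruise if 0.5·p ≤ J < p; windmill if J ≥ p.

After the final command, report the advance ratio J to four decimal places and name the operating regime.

set_propeller: D = 2.683 m, P = 2.685 m (p = P/D = 1.000745); state ← (V=0, rpm=0)
throttle_to(6135): rpm ← 6135
set_airspeed(64.38): V ← 64.38 m/s
adjust_throttle(+356): rpm ← 6135 +356 = 6491
adjust_throttle(+307): rpm ← 6491 +307 = 6798
adjust_airspeed(-6): V ← 64.38 -6 = 58.38 m/s
throttle_to(10411): rpm ← 10411
adjust_throttle(-562): rpm ← 10411 -562 = 9849
final state: V = 58.38 m/s, rpm = 9849 → n = rpm/60 = 164.150000 rev/s
J = V / (n·D) = 58.38 / (164.150000 × 2.683) = 0.132557
regime bands: climb J<0.5004 | cruise [0.5004, 1.0007) | windmill J≥1.0007
J = 0.1326 → climb

J = 0.1326, regime = climb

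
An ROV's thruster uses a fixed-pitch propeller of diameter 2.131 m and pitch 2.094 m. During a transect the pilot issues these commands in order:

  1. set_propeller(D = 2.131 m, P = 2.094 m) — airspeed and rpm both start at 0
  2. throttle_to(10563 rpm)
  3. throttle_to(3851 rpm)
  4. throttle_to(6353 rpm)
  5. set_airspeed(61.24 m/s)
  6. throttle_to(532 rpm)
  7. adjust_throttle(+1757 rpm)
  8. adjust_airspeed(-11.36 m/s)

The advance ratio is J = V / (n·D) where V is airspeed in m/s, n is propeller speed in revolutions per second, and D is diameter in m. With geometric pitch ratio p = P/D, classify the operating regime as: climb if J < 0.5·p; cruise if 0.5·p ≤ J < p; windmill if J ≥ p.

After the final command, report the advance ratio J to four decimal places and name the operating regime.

set_propeller: D = 2.131 m, P = 2.094 m (p = P/D = 0.982637); state ← (V=0, rpm=0)
throttle_to(10563): rpm ← 10563
throttle_to(3851): rpm ← 3851
throttle_to(6353): rpm ← 6353
set_airspeed(61.24): V ← 61.24 m/s
throttle_to(532): rpm ← 532
adjust_throttle(+1757): rpm ← 532 +1757 = 2289
adjust_airspeed(-11.36): V ← 61.24 -11.36 = 49.88 m/s
final state: V = 49.88 m/s, rpm = 2289 → n = rpm/60 = 38.150000 rev/s
J = V / (n·D) = 49.88 / (38.150000 × 2.131) = 0.613548
regime bands: climb J<0.4913 | cruise [0.4913, 0.9826) | windmill J≥0.9826
J = 0.6135 → cruise

J = 0.6135, regime = cruise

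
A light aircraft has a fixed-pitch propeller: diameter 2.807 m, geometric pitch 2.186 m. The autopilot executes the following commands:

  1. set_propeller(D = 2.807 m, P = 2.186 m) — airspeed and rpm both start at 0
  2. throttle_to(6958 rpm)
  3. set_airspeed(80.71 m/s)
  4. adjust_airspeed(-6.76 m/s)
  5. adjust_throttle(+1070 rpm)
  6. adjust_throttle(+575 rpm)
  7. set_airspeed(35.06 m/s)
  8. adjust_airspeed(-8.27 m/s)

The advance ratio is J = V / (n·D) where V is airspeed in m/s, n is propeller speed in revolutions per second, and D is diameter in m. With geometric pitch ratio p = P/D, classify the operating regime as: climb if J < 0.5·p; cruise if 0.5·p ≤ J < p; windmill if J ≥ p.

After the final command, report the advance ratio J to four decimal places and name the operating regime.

set_propeller: D = 2.807 m, P = 2.186 m (p = P/D = 0.778767); state ← (V=0, rpm=0)
throttle_to(6958): rpm ← 6958
set_airspeed(80.71): V ← 80.71 m/s
adjust_airspeed(-6.76): V ← 80.71 -6.76 = 73.95 m/s
adjust_throttle(+1070): rpm ← 6958 +1070 = 8028
adjust_throttle(+575): rpm ← 8028 +575 = 8603
set_airspeed(35.06): V ← 35.06 m/s
adjust_airspeed(-8.27): V ← 35.06 -8.27 = 26.79 m/s
final state: V = 26.79 m/s, rpm = 8603 → n = rpm/60 = 143.383333 rev/s
J = V / (n·D) = 26.79 / (143.383333 × 2.807) = 0.066563
regime bands: climb J<0.3894 | cruise [0.3894, 0.7788) | windmill J≥0.7788
J = 0.0666 → climb

J = 0.0666, regime = climb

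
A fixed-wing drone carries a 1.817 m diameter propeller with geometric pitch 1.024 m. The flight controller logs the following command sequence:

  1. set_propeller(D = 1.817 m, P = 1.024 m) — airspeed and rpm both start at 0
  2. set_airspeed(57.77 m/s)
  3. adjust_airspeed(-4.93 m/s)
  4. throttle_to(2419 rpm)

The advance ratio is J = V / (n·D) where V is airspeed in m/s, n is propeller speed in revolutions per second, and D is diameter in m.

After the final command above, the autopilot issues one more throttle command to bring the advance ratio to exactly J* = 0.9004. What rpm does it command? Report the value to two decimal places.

rpm = 1937.87

set_propeller: D = 1.817 m, P = 1.024 m (p = P/D = 0.563566); state ← (V=0, rpm=0)
set_airspeed(57.77): V ← 57.77 m/s
adjust_airspeed(-4.93): V ← 57.77 -4.93 = 52.84 m/s
throttle_to(2419): rpm ← 2419
final state: V = 52.84 m/s, rpm = 2419 → n = rpm/60 = 40.316667 rev/s
target J* = 0.9004; solve J* = V/(n·D) for n: n = V/(J*·D) = 52.84/(0.9004 × 1.817) = 32.297759 rev/s
rpm = 60·n = 1937.865566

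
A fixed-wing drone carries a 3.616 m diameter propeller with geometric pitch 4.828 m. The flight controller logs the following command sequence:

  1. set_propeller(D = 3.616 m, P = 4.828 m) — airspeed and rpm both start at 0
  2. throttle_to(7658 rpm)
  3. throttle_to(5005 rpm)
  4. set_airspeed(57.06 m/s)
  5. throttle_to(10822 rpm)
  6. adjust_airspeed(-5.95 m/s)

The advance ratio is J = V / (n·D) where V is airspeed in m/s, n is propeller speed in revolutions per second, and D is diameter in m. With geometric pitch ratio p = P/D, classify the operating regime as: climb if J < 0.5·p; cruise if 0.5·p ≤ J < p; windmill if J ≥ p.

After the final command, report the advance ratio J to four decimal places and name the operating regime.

set_propeller: D = 3.616 m, P = 4.828 m (p = P/D = 1.335177); state ← (V=0, rpm=0)
throttle_to(7658): rpm ← 7658
throttle_to(5005): rpm ← 5005
set_airspeed(57.06): V ← 57.06 m/s
throttle_to(10822): rpm ← 10822
adjust_airspeed(-5.95): V ← 57.06 -5.95 = 51.11 m/s
final state: V = 51.11 m/s, rpm = 10822 → n = rpm/60 = 180.366667 rev/s
J = V / (n·D) = 51.11 / (180.366667 × 3.616) = 0.078365
regime bands: climb J<0.6676 | cruise [0.6676, 1.3352) | windmill J≥1.3352
J = 0.0784 → climb

J = 0.0784, regime = climb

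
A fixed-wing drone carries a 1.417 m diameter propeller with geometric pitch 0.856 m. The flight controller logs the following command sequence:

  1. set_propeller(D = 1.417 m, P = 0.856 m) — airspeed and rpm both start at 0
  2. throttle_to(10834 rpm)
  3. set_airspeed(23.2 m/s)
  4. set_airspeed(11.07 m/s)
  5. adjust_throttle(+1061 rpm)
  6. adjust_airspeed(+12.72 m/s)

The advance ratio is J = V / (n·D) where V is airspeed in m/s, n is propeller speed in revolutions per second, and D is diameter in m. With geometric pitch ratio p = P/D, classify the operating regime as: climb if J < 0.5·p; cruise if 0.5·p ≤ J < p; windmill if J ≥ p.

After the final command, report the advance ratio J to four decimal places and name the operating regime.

J = 0.0847, regime = climb

set_propeller: D = 1.417 m, P = 0.856 m (p = P/D = 0.604093); state ← (V=0, rpm=0)
throttle_to(10834): rpm ← 10834
set_airspeed(23.2): V ← 23.2 m/s
set_airspeed(11.07): V ← 11.07 m/s
adjust_throttle(+1061): rpm ← 10834 +1061 = 11895
adjust_airspeed(+12.72): V ← 11.07 +12.72 = 23.79 m/s
final state: V = 23.79 m/s, rpm = 11895 → n = rpm/60 = 198.250000 rev/s
J = V / (n·D) = 23.79 / (198.250000 × 1.417) = 0.084686
regime bands: climb J<0.3020 | cruise [0.3020, 0.6041) | windmill J≥0.6041
J = 0.0847 → climb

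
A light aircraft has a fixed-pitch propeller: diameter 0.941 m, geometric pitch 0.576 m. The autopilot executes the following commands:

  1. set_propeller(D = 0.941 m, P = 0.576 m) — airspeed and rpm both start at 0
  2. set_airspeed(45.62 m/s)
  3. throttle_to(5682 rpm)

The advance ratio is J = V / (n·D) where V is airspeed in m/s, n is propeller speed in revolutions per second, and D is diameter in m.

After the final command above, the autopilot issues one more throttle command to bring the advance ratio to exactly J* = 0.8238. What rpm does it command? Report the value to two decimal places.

rpm = 3530.98

set_propeller: D = 0.941 m, P = 0.576 m (p = P/D = 0.612115); state ← (V=0, rpm=0)
set_airspeed(45.62): V ← 45.62 m/s
throttle_to(5682): rpm ← 5682
final state: V = 45.62 m/s, rpm = 5682 → n = rpm/60 = 94.700000 rev/s
target J* = 0.8238; solve J* = V/(n·D) for n: n = V/(J*·D) = 45.62/(0.8238 × 0.941) = 58.849648 rev/s
rpm = 60·n = 3530.978883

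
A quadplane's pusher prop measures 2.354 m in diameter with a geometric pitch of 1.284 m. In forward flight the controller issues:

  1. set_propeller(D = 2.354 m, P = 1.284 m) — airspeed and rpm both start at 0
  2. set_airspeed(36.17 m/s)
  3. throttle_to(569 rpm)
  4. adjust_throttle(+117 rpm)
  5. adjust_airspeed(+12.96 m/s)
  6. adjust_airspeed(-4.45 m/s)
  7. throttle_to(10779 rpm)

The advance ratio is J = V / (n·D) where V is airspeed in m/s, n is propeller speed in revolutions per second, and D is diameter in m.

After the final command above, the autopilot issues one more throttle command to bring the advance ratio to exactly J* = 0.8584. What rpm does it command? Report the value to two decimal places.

rpm = 1326.69

set_propeller: D = 2.354 m, P = 1.284 m (p = P/D = 0.545455); state ← (V=0, rpm=0)
set_airspeed(36.17): V ← 36.17 m/s
throttle_to(569): rpm ← 569
adjust_throttle(+117): rpm ← 569 +117 = 686
adjust_airspeed(+12.96): V ← 36.17 +12.96 = 49.13 m/s
adjust_airspeed(-4.45): V ← 49.13 -4.45 = 44.68 m/s
throttle_to(10779): rpm ← 10779
final state: V = 44.68 m/s, rpm = 10779 → n = rpm/60 = 179.650000 rev/s
target J* = 0.8584; solve J* = V/(n·D) for n: n = V/(J*·D) = 44.68/(0.8584 × 2.354) = 22.111438 rev/s
rpm = 60·n = 1326.686309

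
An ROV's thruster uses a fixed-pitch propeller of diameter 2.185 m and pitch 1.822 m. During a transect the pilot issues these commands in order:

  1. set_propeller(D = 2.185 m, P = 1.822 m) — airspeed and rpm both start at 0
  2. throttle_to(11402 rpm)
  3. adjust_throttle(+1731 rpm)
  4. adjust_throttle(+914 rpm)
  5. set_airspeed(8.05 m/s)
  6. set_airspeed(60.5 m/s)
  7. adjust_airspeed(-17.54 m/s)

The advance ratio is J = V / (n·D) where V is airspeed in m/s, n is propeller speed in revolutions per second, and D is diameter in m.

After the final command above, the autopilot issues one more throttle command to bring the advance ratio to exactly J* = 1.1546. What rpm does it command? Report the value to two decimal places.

rpm = 1021.72

set_propeller: D = 2.185 m, P = 1.822 m (p = P/D = 0.833867); state ← (V=0, rpm=0)
throttle_to(11402): rpm ← 11402
adjust_throttle(+1731): rpm ← 11402 +1731 = 13133
adjust_throttle(+914): rpm ← 13133 +914 = 14047
set_airspeed(8.05): V ← 8.05 m/s
set_airspeed(60.5): V ← 60.5 m/s
adjust_airspeed(-17.54): V ← 60.5 -17.54 = 42.96 m/s
final state: V = 42.96 m/s, rpm = 14047 → n = rpm/60 = 234.116667 rev/s
target J* = 1.1546; solve J* = V/(n·D) for n: n = V/(J*·D) = 42.96/(1.1546 × 2.185) = 17.028692 rev/s
rpm = 60·n = 1021.721491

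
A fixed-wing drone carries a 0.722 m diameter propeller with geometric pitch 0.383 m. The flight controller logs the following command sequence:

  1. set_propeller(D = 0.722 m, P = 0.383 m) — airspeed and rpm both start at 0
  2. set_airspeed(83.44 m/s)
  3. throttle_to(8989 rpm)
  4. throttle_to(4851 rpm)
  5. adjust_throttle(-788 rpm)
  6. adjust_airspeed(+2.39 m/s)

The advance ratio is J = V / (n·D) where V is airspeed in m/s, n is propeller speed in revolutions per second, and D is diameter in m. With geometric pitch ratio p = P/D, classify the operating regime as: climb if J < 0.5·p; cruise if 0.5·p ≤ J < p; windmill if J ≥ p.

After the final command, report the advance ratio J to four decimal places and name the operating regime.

J = 1.7555, regime = windmill

set_propeller: D = 0.722 m, P = 0.383 m (p = P/D = 0.530471); state ← (V=0, rpm=0)
set_airspeed(83.44): V ← 83.44 m/s
throttle_to(8989): rpm ← 8989
throttle_to(4851): rpm ← 4851
adjust_throttle(-788): rpm ← 4851 -788 = 4063
adjust_airspeed(+2.39): V ← 83.44 +2.39 = 85.83 m/s
final state: V = 85.83 m/s, rpm = 4063 → n = rpm/60 = 67.716667 rev/s
J = V / (n·D) = 85.83 / (67.716667 × 0.722) = 1.755522
regime bands: climb J<0.2652 | cruise [0.2652, 0.5305) | windmill J≥0.5305
J = 1.7555 → windmill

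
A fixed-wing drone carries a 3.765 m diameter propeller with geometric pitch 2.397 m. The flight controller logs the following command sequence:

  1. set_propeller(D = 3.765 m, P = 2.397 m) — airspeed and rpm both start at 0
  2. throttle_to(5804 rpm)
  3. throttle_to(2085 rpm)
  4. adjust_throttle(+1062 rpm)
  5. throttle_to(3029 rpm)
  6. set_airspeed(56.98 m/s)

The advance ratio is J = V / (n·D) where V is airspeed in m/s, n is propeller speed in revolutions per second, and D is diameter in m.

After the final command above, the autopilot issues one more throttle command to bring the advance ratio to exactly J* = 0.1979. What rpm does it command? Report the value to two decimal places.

set_propeller: D = 3.765 m, P = 2.397 m (p = P/D = 0.636653); state ← (V=0, rpm=0)
throttle_to(5804): rpm ← 5804
throttle_to(2085): rpm ← 2085
adjust_throttle(+1062): rpm ← 2085 +1062 = 3147
throttle_to(3029): rpm ← 3029
set_airspeed(56.98): V ← 56.98 m/s
final state: V = 56.98 m/s, rpm = 3029 → n = rpm/60 = 50.483333 rev/s
target J* = 0.1979; solve J* = V/(n·D) for n: n = V/(J*·D) = 56.98/(0.1979 × 3.765) = 76.473624 rev/s
rpm = 60·n = 4588.417427

rpm = 4588.42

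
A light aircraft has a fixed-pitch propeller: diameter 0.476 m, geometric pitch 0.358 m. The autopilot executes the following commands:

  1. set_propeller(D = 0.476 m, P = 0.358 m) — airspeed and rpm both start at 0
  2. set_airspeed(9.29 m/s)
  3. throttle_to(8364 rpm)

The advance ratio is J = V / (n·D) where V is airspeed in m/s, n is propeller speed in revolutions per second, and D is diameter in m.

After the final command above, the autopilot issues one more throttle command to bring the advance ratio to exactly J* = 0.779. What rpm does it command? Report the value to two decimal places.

set_propeller: D = 0.476 m, P = 0.358 m (p = P/D = 0.752101); state ← (V=0, rpm=0)
set_airspeed(9.29): V ← 9.29 m/s
throttle_to(8364): rpm ← 8364
final state: V = 9.29 m/s, rpm = 8364 → n = rpm/60 = 139.400000 rev/s
target J* = 0.779; solve J* = V/(n·D) for n: n = V/(J*·D) = 9.29/(0.779 × 0.476) = 25.053667 rev/s
rpm = 60·n = 1503.220030

rpm = 1503.22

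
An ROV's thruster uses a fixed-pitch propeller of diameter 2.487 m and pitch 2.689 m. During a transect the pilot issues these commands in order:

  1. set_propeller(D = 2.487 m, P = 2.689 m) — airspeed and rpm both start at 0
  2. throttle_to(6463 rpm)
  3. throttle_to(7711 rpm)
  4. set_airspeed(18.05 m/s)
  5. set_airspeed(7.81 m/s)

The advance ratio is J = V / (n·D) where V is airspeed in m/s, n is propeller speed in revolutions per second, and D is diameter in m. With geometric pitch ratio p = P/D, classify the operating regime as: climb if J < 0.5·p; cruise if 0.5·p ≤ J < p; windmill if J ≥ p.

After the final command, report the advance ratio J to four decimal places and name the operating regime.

J = 0.0244, regime = climb

set_propeller: D = 2.487 m, P = 2.689 m (p = P/D = 1.081222); state ← (V=0, rpm=0)
throttle_to(6463): rpm ← 6463
throttle_to(7711): rpm ← 7711
set_airspeed(18.05): V ← 18.05 m/s
set_airspeed(7.81): V ← 7.81 m/s
final state: V = 7.81 m/s, rpm = 7711 → n = rpm/60 = 128.516667 rev/s
J = V / (n·D) = 7.81 / (128.516667 × 2.487) = 0.024435
regime bands: climb J<0.5406 | cruise [0.5406, 1.0812) | windmill J≥1.0812
J = 0.0244 → climb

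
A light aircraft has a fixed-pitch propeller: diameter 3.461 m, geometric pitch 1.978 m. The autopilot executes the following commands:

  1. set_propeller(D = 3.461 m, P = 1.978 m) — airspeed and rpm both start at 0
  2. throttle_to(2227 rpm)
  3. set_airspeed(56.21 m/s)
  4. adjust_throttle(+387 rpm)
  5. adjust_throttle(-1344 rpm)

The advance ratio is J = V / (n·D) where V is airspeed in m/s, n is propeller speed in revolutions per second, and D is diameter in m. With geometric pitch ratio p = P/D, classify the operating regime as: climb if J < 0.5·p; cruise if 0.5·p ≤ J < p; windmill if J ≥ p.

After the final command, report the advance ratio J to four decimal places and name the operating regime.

J = 0.7673, regime = windmill

set_propeller: D = 3.461 m, P = 1.978 m (p = P/D = 0.571511); state ← (V=0, rpm=0)
throttle_to(2227): rpm ← 2227
set_airspeed(56.21): V ← 56.21 m/s
adjust_throttle(+387): rpm ← 2227 +387 = 2614
adjust_throttle(-1344): rpm ← 2614 -1344 = 1270
final state: V = 56.21 m/s, rpm = 1270 → n = rpm/60 = 21.166667 rev/s
J = V / (n·D) = 56.21 / (21.166667 × 3.461) = 0.767290
regime bands: climb J<0.2858 | cruise [0.2858, 0.5715) | windmill J≥0.5715
J = 0.7673 → windmill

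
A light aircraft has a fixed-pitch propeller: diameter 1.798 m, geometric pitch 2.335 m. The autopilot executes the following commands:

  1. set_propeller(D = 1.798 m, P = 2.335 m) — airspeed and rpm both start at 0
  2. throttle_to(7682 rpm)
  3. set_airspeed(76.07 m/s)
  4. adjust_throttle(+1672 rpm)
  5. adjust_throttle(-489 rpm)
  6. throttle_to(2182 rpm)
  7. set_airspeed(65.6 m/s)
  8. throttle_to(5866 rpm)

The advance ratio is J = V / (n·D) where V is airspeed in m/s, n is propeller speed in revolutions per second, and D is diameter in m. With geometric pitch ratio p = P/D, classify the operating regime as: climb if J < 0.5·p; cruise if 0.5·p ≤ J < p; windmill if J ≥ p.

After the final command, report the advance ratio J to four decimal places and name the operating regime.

set_propeller: D = 1.798 m, P = 2.335 m (p = P/D = 1.298665); state ← (V=0, rpm=0)
throttle_to(7682): rpm ← 7682
set_airspeed(76.07): V ← 76.07 m/s
adjust_throttle(+1672): rpm ← 7682 +1672 = 9354
adjust_throttle(-489): rpm ← 9354 -489 = 8865
throttle_to(2182): rpm ← 2182
set_airspeed(65.6): V ← 65.6 m/s
throttle_to(5866): rpm ← 5866
final state: V = 65.6 m/s, rpm = 5866 → n = rpm/60 = 97.766667 rev/s
J = V / (n·D) = 65.6 / (97.766667 × 1.798) = 0.373184
regime bands: climb J<0.6493 | cruise [0.6493, 1.2987) | windmill J≥1.2987
J = 0.3732 → climb

J = 0.3732, regime = climb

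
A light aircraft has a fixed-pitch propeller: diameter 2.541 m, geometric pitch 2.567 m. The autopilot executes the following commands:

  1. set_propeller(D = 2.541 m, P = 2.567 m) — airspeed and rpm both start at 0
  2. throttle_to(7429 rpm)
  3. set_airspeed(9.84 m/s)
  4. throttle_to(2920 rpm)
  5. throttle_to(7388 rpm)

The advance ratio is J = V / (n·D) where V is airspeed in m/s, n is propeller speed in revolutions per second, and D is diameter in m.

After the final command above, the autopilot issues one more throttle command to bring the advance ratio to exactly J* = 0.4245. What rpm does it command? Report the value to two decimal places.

rpm = 547.35

set_propeller: D = 2.541 m, P = 2.567 m (p = P/D = 1.010232); state ← (V=0, rpm=0)
throttle_to(7429): rpm ← 7429
set_airspeed(9.84): V ← 9.84 m/s
throttle_to(2920): rpm ← 2920
throttle_to(7388): rpm ← 7388
final state: V = 9.84 m/s, rpm = 7388 → n = rpm/60 = 123.133333 rev/s
target J* = 0.4245; solve J* = V/(n·D) for n: n = V/(J*·D) = 9.84/(0.4245 × 2.541) = 9.122476 rev/s
rpm = 60·n = 547.348572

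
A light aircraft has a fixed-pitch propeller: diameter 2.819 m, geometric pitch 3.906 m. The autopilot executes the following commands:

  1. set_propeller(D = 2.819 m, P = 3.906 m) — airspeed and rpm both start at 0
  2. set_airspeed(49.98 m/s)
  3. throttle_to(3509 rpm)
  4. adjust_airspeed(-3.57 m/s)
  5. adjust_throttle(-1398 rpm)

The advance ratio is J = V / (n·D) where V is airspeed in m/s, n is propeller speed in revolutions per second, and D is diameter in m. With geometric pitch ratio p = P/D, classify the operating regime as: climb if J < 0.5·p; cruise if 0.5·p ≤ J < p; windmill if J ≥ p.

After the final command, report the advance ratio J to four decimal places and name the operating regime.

set_propeller: D = 2.819 m, P = 3.906 m (p = P/D = 1.385598); state ← (V=0, rpm=0)
set_airspeed(49.98): V ← 49.98 m/s
throttle_to(3509): rpm ← 3509
adjust_airspeed(-3.57): V ← 49.98 -3.57 = 46.41 m/s
adjust_throttle(-1398): rpm ← 3509 -1398 = 2111
final state: V = 46.41 m/s, rpm = 2111 → n = rpm/60 = 35.183333 rev/s
J = V / (n·D) = 46.41 / (35.183333 × 2.819) = 0.467929
regime bands: climb J<0.6928 | cruise [0.6928, 1.3856) | windmill J≥1.3856
J = 0.4679 → climb

J = 0.4679, regime = climb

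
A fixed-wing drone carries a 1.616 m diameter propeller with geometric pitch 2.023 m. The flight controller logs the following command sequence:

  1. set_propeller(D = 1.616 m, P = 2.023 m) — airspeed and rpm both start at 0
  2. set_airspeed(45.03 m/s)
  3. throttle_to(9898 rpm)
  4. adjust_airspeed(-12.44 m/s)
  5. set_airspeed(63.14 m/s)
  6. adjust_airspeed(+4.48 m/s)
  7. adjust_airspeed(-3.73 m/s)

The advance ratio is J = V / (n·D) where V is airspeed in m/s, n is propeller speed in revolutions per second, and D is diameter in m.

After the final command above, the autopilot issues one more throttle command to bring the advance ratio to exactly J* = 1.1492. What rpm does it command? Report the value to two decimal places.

rpm = 2064.18

set_propeller: D = 1.616 m, P = 2.023 m (p = P/D = 1.251856); state ← (V=0, rpm=0)
set_airspeed(45.03): V ← 45.03 m/s
throttle_to(9898): rpm ← 9898
adjust_airspeed(-12.44): V ← 45.03 -12.44 = 32.59 m/s
set_airspeed(63.14): V ← 63.14 m/s
adjust_airspeed(+4.48): V ← 63.14 +4.48 = 67.62 m/s
adjust_airspeed(-3.73): V ← 67.62 -3.73 = 63.89 m/s
final state: V = 63.89 m/s, rpm = 9898 → n = rpm/60 = 164.966667 rev/s
target J* = 1.1492; solve J* = V/(n·D) for n: n = V/(J*·D) = 63.89/(1.1492 × 1.616) = 34.402968 rev/s
rpm = 60·n = 2064.178094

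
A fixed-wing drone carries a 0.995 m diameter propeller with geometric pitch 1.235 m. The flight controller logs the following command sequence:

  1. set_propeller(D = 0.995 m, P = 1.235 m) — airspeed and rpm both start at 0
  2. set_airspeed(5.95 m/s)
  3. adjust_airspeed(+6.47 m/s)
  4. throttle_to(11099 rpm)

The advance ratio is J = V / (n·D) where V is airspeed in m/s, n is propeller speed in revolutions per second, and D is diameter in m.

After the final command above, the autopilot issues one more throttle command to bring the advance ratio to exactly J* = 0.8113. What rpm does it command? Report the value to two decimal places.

rpm = 923.14

set_propeller: D = 0.995 m, P = 1.235 m (p = P/D = 1.241206); state ← (V=0, rpm=0)
set_airspeed(5.95): V ← 5.95 m/s
adjust_airspeed(+6.47): V ← 5.95 +6.47 = 12.42 m/s
throttle_to(11099): rpm ← 11099
final state: V = 12.42 m/s, rpm = 11099 → n = rpm/60 = 184.983333 rev/s
target J* = 0.8113; solve J* = V/(n·D) for n: n = V/(J*·D) = 12.42/(0.8113 × 0.995) = 15.385692 rev/s
rpm = 60·n = 923.141530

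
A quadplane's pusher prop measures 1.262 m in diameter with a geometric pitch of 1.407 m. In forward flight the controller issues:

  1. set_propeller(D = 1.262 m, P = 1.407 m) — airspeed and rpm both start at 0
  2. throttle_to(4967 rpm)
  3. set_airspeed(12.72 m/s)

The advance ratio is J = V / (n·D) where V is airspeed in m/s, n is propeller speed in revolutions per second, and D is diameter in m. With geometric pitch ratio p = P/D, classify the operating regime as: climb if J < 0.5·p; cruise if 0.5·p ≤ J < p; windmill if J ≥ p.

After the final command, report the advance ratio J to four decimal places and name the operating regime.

J = 0.1218, regime = climb

set_propeller: D = 1.262 m, P = 1.407 m (p = P/D = 1.114897); state ← (V=0, rpm=0)
throttle_to(4967): rpm ← 4967
set_airspeed(12.72): V ← 12.72 m/s
final state: V = 12.72 m/s, rpm = 4967 → n = rpm/60 = 82.783333 rev/s
J = V / (n·D) = 12.72 / (82.783333 × 1.262) = 0.121754
regime bands: climb J<0.5574 | cruise [0.5574, 1.1149) | windmill J≥1.1149
J = 0.1218 → climb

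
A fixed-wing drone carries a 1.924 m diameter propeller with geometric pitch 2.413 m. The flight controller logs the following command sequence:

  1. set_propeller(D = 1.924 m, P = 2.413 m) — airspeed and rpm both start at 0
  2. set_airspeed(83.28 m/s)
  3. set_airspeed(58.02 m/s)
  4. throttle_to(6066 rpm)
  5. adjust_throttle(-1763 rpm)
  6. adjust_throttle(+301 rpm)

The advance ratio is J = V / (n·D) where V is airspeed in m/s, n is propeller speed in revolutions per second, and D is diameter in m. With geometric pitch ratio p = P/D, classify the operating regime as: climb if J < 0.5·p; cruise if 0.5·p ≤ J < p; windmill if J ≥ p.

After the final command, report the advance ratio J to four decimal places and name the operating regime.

set_propeller: D = 1.924 m, P = 2.413 m (p = P/D = 1.254158); state ← (V=0, rpm=0)
set_airspeed(83.28): V ← 83.28 m/s
set_airspeed(58.02): V ← 58.02 m/s
throttle_to(6066): rpm ← 6066
adjust_throttle(-1763): rpm ← 6066 -1763 = 4303
adjust_throttle(+301): rpm ← 4303 +301 = 4604
final state: V = 58.02 m/s, rpm = 4604 → n = rpm/60 = 76.733333 rev/s
J = V / (n·D) = 58.02 / (76.733333 × 1.924) = 0.392996
regime bands: climb J<0.6271 | cruise [0.6271, 1.2542) | windmill J≥1.2542
J = 0.3930 → climb

J = 0.3930, regime = climb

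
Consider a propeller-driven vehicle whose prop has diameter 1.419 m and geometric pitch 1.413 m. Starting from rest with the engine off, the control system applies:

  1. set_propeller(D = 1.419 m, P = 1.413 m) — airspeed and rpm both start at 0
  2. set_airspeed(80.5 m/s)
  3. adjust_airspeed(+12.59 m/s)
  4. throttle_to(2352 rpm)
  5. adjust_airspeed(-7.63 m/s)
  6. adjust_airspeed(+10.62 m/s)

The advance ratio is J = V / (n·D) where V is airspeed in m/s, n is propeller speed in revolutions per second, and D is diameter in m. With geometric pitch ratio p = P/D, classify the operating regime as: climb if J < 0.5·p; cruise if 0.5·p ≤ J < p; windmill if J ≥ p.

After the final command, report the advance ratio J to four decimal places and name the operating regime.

set_propeller: D = 1.419 m, P = 1.413 m (p = P/D = 0.995772); state ← (V=0, rpm=0)
set_airspeed(80.5): V ← 80.5 m/s
adjust_airspeed(+12.59): V ← 80.5 +12.59 = 93.09 m/s
throttle_to(2352): rpm ← 2352
adjust_airspeed(-7.63): V ← 93.09 -7.63 = 85.46 m/s
adjust_airspeed(+10.62): V ← 85.46 +10.62 = 96.08 m/s
final state: V = 96.08 m/s, rpm = 2352 → n = rpm/60 = 39.200000 rev/s
J = V / (n·D) = 96.08 / (39.200000 × 1.419) = 1.727287
regime bands: climb J<0.4979 | cruise [0.4979, 0.9958) | windmill J≥0.9958
J = 1.7273 → windmill

J = 1.7273, regime = windmill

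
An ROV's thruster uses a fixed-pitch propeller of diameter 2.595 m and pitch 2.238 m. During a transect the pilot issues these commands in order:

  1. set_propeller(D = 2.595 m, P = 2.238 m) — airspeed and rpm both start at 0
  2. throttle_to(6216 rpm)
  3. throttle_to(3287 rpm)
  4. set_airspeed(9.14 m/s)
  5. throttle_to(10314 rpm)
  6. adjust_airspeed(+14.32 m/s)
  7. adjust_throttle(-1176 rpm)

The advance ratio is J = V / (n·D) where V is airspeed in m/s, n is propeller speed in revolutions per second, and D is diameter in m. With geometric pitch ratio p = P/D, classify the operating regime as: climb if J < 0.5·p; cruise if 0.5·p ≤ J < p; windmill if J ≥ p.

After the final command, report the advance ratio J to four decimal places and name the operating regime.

J = 0.0594, regime = climb

set_propeller: D = 2.595 m, P = 2.238 m (p = P/D = 0.862428); state ← (V=0, rpm=0)
throttle_to(6216): rpm ← 6216
throttle_to(3287): rpm ← 3287
set_airspeed(9.14): V ← 9.14 m/s
throttle_to(10314): rpm ← 10314
adjust_airspeed(+14.32): V ← 9.14 +14.32 = 23.46 m/s
adjust_throttle(-1176): rpm ← 10314 -1176 = 9138
final state: V = 23.46 m/s, rpm = 9138 → n = rpm/60 = 152.300000 rev/s
J = V / (n·D) = 23.46 / (152.300000 × 2.595) = 0.059360
regime bands: climb J<0.4312 | cruise [0.4312, 0.8624) | windmill J≥0.8624
J = 0.0594 → climb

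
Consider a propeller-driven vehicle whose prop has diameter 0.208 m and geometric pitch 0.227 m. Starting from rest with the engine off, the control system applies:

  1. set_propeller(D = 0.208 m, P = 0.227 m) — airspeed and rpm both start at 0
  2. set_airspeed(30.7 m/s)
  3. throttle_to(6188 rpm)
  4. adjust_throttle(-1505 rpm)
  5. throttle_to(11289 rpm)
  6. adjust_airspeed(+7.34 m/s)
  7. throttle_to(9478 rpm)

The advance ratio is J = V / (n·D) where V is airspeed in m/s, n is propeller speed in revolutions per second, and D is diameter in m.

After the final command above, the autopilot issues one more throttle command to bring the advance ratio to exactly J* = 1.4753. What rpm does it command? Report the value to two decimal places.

rpm = 7437.86

set_propeller: D = 0.208 m, P = 0.227 m (p = P/D = 1.091346); state ← (V=0, rpm=0)
set_airspeed(30.7): V ← 30.7 m/s
throttle_to(6188): rpm ← 6188
adjust_throttle(-1505): rpm ← 6188 -1505 = 4683
throttle_to(11289): rpm ← 11289
adjust_airspeed(+7.34): V ← 30.7 +7.34 = 38.04 m/s
throttle_to(9478): rpm ← 9478
final state: V = 38.04 m/s, rpm = 9478 → n = rpm/60 = 157.966667 rev/s
target J* = 1.4753; solve J* = V/(n·D) for n: n = V/(J*·D) = 38.04/(1.4753 × 0.208) = 123.964357 rev/s
rpm = 60·n = 7437.861400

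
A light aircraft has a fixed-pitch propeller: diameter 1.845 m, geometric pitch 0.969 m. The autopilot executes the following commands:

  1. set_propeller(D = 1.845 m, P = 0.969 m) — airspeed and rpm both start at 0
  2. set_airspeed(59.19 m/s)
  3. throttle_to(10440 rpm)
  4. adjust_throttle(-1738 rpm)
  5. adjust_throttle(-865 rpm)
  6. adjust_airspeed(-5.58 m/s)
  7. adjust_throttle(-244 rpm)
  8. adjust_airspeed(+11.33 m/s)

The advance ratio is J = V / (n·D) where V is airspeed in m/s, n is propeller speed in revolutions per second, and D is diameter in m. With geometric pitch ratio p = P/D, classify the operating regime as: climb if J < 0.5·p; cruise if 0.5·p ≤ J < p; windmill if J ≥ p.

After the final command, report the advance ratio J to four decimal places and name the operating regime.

set_propeller: D = 1.845 m, P = 0.969 m (p = P/D = 0.525203); state ← (V=0, rpm=0)
set_airspeed(59.19): V ← 59.19 m/s
throttle_to(10440): rpm ← 10440
adjust_throttle(-1738): rpm ← 10440 -1738 = 8702
adjust_throttle(-865): rpm ← 8702 -865 = 7837
adjust_airspeed(-5.58): V ← 59.19 -5.58 = 53.61 m/s
adjust_throttle(-244): rpm ← 7837 -244 = 7593
adjust_airspeed(+11.33): V ← 53.61 +11.33 = 64.94 m/s
final state: V = 64.94 m/s, rpm = 7593 → n = rpm/60 = 126.550000 rev/s
J = V / (n·D) = 64.94 / (126.550000 × 1.845) = 0.278134
regime bands: climb J<0.2626 | cruise [0.2626, 0.5252) | windmill J≥0.5252
J = 0.2781 → cruise

J = 0.2781, regime = cruise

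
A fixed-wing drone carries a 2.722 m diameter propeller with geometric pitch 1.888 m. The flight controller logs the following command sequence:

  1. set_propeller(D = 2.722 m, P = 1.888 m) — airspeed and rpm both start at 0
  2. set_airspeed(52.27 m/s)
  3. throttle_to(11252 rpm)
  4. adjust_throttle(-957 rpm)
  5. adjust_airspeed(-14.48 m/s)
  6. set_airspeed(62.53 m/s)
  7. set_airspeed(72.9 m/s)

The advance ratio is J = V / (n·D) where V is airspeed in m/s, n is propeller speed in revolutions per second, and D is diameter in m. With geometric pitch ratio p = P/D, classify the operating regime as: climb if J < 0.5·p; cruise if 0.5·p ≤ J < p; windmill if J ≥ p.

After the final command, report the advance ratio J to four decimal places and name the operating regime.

J = 0.1561, regime = climb

set_propeller: D = 2.722 m, P = 1.888 m (p = P/D = 0.693608); state ← (V=0, rpm=0)
set_airspeed(52.27): V ← 52.27 m/s
throttle_to(11252): rpm ← 11252
adjust_throttle(-957): rpm ← 11252 -957 = 10295
adjust_airspeed(-14.48): V ← 52.27 -14.48 = 37.79 m/s
set_airspeed(62.53): V ← 62.53 m/s
set_airspeed(72.9): V ← 72.9 m/s
final state: V = 72.9 m/s, rpm = 10295 → n = rpm/60 = 171.583333 rev/s
J = V / (n·D) = 72.9 / (171.583333 × 2.722) = 0.156086
regime bands: climb J<0.3468 | cruise [0.3468, 0.6936) | windmill J≥0.6936
J = 0.1561 → climb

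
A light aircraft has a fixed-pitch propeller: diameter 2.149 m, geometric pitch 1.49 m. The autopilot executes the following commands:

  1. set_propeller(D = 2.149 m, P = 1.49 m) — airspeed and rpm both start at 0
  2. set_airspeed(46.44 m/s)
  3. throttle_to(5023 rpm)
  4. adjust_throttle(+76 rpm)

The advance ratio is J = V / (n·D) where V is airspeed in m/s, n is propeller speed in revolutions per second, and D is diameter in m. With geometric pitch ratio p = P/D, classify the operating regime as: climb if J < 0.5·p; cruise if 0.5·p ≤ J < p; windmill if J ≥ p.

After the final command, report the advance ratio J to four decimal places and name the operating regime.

set_propeller: D = 2.149 m, P = 1.49 m (p = P/D = 0.693346); state ← (V=0, rpm=0)
set_airspeed(46.44): V ← 46.44 m/s
throttle_to(5023): rpm ← 5023
adjust_throttle(+76): rpm ← 5023 +76 = 5099
final state: V = 46.44 m/s, rpm = 5099 → n = rpm/60 = 84.983333 rev/s
J = V / (n·D) = 46.44 / (84.983333 × 2.149) = 0.254286
regime bands: climb J<0.3467 | cruise [0.3467, 0.6933) | windmill J≥0.6933
J = 0.2543 → climb

J = 0.2543, regime = climb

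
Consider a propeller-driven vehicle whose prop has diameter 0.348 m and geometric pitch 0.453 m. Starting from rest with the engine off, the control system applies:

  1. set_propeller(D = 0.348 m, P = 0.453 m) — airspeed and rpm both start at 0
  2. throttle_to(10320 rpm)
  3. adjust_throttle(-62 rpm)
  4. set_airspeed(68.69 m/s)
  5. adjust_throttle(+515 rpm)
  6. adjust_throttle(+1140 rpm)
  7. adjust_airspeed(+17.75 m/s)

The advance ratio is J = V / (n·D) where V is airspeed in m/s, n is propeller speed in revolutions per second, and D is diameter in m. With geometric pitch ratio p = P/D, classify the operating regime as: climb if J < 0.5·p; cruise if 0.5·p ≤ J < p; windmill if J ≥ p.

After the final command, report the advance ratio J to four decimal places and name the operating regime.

J = 1.2510, regime = cruise

set_propeller: D = 0.348 m, P = 0.453 m (p = P/D = 1.301724); state ← (V=0, rpm=0)
throttle_to(10320): rpm ← 10320
adjust_throttle(-62): rpm ← 10320 -62 = 10258
set_airspeed(68.69): V ← 68.69 m/s
adjust_throttle(+515): rpm ← 10258 +515 = 10773
adjust_throttle(+1140): rpm ← 10773 +1140 = 11913
adjust_airspeed(+17.75): V ← 68.69 +17.75 = 86.44 m/s
final state: V = 86.44 m/s, rpm = 11913 → n = rpm/60 = 198.550000 rev/s
J = V / (n·D) = 86.44 / (198.550000 × 0.348) = 1.251024
regime bands: climb J<0.6509 | cruise [0.6509, 1.3017) | windmill J≥1.3017
J = 1.2510 → cruise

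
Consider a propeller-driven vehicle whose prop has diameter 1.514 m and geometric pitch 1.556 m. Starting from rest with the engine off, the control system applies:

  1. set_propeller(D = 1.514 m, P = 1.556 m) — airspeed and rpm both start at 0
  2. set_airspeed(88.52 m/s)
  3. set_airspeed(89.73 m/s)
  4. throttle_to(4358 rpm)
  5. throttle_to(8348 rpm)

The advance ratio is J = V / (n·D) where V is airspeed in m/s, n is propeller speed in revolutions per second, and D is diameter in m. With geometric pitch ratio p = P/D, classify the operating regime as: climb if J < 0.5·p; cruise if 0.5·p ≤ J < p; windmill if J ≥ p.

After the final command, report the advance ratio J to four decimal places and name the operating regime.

J = 0.4260, regime = climb

set_propeller: D = 1.514 m, P = 1.556 m (p = P/D = 1.027741); state ← (V=0, rpm=0)
set_airspeed(88.52): V ← 88.52 m/s
set_airspeed(89.73): V ← 89.73 m/s
throttle_to(4358): rpm ← 4358
throttle_to(8348): rpm ← 8348
final state: V = 89.73 m/s, rpm = 8348 → n = rpm/60 = 139.133333 rev/s
J = V / (n·D) = 89.73 / (139.133333 × 1.514) = 0.425972
regime bands: climb J<0.5139 | cruise [0.5139, 1.0277) | windmill J≥1.0277
J = 0.4260 → climb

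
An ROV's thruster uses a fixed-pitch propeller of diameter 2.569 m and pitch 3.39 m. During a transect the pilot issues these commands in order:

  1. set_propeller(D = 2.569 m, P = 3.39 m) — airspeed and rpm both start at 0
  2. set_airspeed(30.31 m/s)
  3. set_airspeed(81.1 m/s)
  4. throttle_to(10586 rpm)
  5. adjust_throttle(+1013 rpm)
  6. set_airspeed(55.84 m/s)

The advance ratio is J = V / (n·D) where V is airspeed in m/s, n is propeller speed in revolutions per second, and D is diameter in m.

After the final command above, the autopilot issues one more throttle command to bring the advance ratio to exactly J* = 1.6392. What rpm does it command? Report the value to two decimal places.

rpm = 795.61

set_propeller: D = 2.569 m, P = 3.39 m (p = P/D = 1.319580); state ← (V=0, rpm=0)
set_airspeed(30.31): V ← 30.31 m/s
set_airspeed(81.1): V ← 81.1 m/s
throttle_to(10586): rpm ← 10586
adjust_throttle(+1013): rpm ← 10586 +1013 = 11599
set_airspeed(55.84): V ← 55.84 m/s
final state: V = 55.84 m/s, rpm = 11599 → n = rpm/60 = 193.316667 rev/s
target J* = 1.6392; solve J* = V/(n·D) for n: n = V/(J*·D) = 55.84/(1.6392 × 2.569) = 13.260178 rev/s
rpm = 60·n = 795.610691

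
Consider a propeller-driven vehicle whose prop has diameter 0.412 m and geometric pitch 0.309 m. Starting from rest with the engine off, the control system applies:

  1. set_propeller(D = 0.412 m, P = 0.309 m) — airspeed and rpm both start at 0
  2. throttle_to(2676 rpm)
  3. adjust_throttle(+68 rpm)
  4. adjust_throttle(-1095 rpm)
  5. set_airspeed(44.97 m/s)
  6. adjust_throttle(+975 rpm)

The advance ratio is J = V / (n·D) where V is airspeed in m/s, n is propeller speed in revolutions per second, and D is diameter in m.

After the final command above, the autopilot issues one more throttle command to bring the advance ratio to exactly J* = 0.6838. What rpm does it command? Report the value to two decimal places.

rpm = 9577.40

set_propeller: D = 0.412 m, P = 0.309 m (p = P/D = 0.750000); state ← (V=0, rpm=0)
throttle_to(2676): rpm ← 2676
adjust_throttle(+68): rpm ← 2676 +68 = 2744
adjust_throttle(-1095): rpm ← 2744 -1095 = 1649
set_airspeed(44.97): V ← 44.97 m/s
adjust_throttle(+975): rpm ← 1649 +975 = 2624
final state: V = 44.97 m/s, rpm = 2624 → n = rpm/60 = 43.733333 rev/s
target J* = 0.6838; solve J* = V/(n·D) for n: n = V/(J*·D) = 44.97/(0.6838 × 0.412) = 159.623407 rev/s
rpm = 60·n = 9577.404396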